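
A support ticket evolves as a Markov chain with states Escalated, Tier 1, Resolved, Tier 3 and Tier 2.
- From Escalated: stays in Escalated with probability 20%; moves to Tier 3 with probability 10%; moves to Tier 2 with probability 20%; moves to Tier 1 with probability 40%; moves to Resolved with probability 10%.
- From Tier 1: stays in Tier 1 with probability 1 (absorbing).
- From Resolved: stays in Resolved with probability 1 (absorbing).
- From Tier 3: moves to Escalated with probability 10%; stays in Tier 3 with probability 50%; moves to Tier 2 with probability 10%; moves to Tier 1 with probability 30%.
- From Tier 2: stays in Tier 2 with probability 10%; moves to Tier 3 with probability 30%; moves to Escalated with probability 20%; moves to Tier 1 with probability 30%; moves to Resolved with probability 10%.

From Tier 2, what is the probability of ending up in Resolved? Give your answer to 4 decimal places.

0.1739

Let h(s) be the probability of absorption at Resolved starting from transient state s. Then h(Resolved) = 1 and h(Tier 1) = 0. By first-step analysis:
h(Escalated) = 0.2·h(Escalated) + 0.4·0 + 0.1·1 + 0.1·h(Tier 3) + 0.2·h(Tier 2)
h(Tier 3) = 0.1·h(Escalated) + 0.3·0 + 0.5·h(Tier 3) + 0.1·h(Tier 2)
h(Tier 2) = 0.2·h(Escalated) + 0.3·0 + 0.1·1 + 0.3·h(Tier 3) + 0.1·h(Tier 2)
Solving: h(Escalated) = 0.1773, h(Tier 3) = 0.0702, h(Tier 2) = 0.1739.
Starting from Tier 2, the probability is 0.1739.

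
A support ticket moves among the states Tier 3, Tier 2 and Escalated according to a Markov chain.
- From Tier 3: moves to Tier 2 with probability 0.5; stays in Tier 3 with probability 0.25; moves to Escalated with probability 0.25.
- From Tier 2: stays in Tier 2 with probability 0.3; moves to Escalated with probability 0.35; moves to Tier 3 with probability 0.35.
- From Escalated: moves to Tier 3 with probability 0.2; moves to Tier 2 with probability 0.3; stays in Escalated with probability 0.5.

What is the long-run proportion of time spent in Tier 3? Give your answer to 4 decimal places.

0.2663

Let the stationary distribution be π with π = πP and π_1 + π_2 + π_3 = 1.
π_1 = 0.25·π_1 + 0.35·π_2 + 0.2·π_3
π_2 = 0.5·π_1 + 0.3·π_2 + 0.3·π_3
Solving with the normalization constraint gives π = (0.2663, 0.3533, 0.3804).
So the stationary probability of Tier 3 is 0.2663.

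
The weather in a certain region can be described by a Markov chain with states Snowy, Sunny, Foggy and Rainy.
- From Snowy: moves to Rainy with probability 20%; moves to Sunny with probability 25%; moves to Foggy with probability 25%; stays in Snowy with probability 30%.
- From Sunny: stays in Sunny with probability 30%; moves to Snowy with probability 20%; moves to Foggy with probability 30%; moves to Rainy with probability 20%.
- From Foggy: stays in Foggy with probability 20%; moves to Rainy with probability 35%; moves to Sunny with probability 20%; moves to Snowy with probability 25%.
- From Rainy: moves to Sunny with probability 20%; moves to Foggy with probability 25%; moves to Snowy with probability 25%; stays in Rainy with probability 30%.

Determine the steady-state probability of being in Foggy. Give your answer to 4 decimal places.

0.2493

Let the stationary distribution be π with π = πP and π_1 + π_2 + π_3 + π_4 = 1.
π_1 = 0.3·π_1 + 0.2·π_2 + 0.25·π_3 + 0.25·π_4
π_2 = 0.25·π_1 + 0.3·π_2 + 0.2·π_3 + 0.2·π_4
π_3 = 0.25·π_1 + 0.3·π_2 + 0.2·π_3 + 0.25·π_4
Solving with the normalization constraint gives π = (0.2507, 0.2362, 0.2493, 0.2638).
So the stationary probability of Foggy is 0.2493.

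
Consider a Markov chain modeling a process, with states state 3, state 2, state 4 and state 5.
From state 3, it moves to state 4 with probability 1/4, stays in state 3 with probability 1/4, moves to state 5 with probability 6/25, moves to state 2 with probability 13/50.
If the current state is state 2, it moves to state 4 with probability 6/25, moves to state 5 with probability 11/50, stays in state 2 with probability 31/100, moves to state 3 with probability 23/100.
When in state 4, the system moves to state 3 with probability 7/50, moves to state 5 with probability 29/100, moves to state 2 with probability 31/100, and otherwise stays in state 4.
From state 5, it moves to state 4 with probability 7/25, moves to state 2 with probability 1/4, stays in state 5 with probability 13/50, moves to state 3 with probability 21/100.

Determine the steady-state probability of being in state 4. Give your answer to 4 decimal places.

Let the stationary distribution be π with π = πP and π_1 + π_2 + π_3 + π_4 = 1.
π_1 = 0.25·π_1 + 0.23·π_2 + 0.14·π_3 + 0.21·π_4
π_2 = 0.26·π_1 + 0.31·π_2 + 0.31·π_3 + 0.25·π_4
π_3 = 0.25·π_1 + 0.24·π_2 + 0.26·π_3 + 0.28·π_4
Solving with the normalization constraint gives π = (0.2059, 0.2846, 0.2573, 0.2522).
So the stationary probability of state 4 is 0.2573.

0.2573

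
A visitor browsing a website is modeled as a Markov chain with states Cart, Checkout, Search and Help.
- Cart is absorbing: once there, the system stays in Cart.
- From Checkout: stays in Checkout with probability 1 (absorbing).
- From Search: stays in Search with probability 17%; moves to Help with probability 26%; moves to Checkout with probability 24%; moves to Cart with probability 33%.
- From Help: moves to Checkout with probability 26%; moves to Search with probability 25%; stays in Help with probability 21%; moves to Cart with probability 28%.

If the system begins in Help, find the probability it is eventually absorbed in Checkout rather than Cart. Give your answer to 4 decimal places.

Let h(s) be the probability of absorption at Checkout starting from transient state s. Then h(Checkout) = 1 and h(Cart) = 0. By first-step analysis:
h(Search) = 0.33·0 + 0.24·1 + 0.17·h(Search) + 0.26·h(Help)
h(Help) = 0.28·0 + 0.26·1 + 0.25·h(Search) + 0.21·h(Help)
Solving: h(Search) = 0.4354, h(Help) = 0.4669.
Starting from Help, the probability is 0.4669.

0.4669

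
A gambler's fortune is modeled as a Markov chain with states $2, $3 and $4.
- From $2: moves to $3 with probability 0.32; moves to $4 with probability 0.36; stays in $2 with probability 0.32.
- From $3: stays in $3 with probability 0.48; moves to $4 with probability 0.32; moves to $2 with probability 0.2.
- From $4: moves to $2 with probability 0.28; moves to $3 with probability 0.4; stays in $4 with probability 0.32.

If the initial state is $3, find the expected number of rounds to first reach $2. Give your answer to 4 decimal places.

Let t(s) be the expected number of rounds to first reach $2 from state s, with t($2) = 0. Conditioning on the first round:
t($3) = 1 + 0.48·t($3) + 0.32·t($4)
t($4) = 1 + 0.4·t($3) + 0.32·t($4)
Solving: t($3) = 4.4326, t($4) = 4.0780.
Expected rounds from $3 to $2: 4.4326.

4.4326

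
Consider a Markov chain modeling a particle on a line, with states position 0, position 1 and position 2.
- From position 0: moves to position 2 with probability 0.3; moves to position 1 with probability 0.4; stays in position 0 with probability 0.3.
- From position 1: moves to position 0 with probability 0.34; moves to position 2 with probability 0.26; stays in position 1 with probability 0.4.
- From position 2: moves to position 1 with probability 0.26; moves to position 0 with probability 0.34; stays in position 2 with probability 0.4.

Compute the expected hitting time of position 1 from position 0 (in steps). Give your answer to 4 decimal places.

Let t(s) be the expected number of steps to first reach position 1 from state s, with t(position 1) = 0. Conditioning on the first step:
t(position 0) = 1 + 0.3·t(position 0) + 0.3·t(position 2)
t(position 2) = 1 + 0.34·t(position 0) + 0.4·t(position 2)
Solving: t(position 0) = 2.8302, t(position 2) = 3.2704.
Expected steps from position 0 to position 1: 2.8302.

2.8302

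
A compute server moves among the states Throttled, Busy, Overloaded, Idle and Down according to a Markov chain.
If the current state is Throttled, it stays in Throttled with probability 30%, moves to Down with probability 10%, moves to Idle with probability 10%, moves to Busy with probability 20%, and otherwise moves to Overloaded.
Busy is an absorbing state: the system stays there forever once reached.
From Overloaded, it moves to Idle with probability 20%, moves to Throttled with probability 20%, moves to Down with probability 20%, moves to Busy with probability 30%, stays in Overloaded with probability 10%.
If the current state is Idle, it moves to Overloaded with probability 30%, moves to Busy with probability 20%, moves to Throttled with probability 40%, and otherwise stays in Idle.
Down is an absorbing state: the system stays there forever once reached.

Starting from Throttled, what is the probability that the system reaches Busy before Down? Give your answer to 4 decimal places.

Let h(s) be the probability of absorption at Busy starting from transient state s. Then h(Busy) = 1 and h(Down) = 0. By first-step analysis:
h(Throttled) = 0.3·h(Throttled) + 0.2·1 + 0.3·h(Overloaded) + 0.1·h(Idle) + 0.1·0
h(Overloaded) = 0.2·h(Throttled) + 0.3·1 + 0.1·h(Overloaded) + 0.2·h(Idle) + 0.2·0
h(Idle) = 0.4·h(Throttled) + 0.2·1 + 0.3·h(Overloaded) + 0.1·h(Idle)
Solving: h(Throttled) = 0.6667, h(Overloaded) = 0.6444, h(Idle) = 0.7333.
Starting from Throttled, the probability is 0.6667.

0.6667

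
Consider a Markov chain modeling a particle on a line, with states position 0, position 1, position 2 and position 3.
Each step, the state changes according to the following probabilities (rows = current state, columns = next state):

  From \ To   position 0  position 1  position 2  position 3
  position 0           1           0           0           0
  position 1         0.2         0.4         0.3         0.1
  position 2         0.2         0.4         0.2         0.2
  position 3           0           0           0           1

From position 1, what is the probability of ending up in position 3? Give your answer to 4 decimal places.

0.3889

Let h(s) be the probability of absorption at position 3 starting from transient state s. Then h(position 3) = 1 and h(position 0) = 0. By first-step analysis:
h(position 1) = 0.2·0 + 0.4·h(position 1) + 0.3·h(position 2) + 0.1·1
h(position 2) = 0.2·0 + 0.4·h(position 1) + 0.2·h(position 2) + 0.2·1
Solving: h(position 1) = 0.3889, h(position 2) = 0.4444.
Starting from position 1, the probability is 0.3889.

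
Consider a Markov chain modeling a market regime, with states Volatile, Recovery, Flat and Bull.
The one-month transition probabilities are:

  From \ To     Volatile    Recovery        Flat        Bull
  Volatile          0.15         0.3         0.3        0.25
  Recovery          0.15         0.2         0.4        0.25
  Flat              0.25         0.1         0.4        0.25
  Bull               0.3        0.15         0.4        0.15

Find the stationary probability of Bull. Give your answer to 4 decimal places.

0.2273

Let the stationary distribution be π with π = πP and π_1 + π_2 + π_3 + π_4 = 1.
π_1 = 0.15·π_1 + 0.15·π_2 + 0.25·π_3 + 0.3·π_4
π_2 = 0.3·π_1 + 0.2·π_2 + 0.1·π_3 + 0.15·π_4
π_3 = 0.3·π_1 + 0.4·π_2 + 0.4·π_3 + 0.4·π_4
Solving with the normalization constraint gives π = (0.2219, 0.1730, 0.3778, 0.2273).
So the stationary probability of Bull is 0.2273.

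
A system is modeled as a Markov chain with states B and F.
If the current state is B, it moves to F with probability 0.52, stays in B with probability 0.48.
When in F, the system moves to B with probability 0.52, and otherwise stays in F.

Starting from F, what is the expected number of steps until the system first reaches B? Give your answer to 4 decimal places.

Let t(s) be the expected number of steps to first reach B from state s, with t(B) = 0. Conditioning on the first step:
t(F) = 1 + 0.48·t(F)
Solving: t(F) = 1.9231.
Expected steps from F to B: 1.9231.

1.9231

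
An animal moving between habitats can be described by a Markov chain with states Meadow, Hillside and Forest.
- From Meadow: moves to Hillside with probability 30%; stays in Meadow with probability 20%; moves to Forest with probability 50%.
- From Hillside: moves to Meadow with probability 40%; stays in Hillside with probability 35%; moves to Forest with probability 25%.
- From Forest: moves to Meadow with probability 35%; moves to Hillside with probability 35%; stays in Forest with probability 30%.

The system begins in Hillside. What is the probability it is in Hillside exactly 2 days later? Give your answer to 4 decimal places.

0.3300

Sum over the intermediate state after 1 day:
P = P(Hillside→Meadow)·P(Meadow→Hillside) + P(Hillside→Hillside)·P(Hillside→Hillside) + P(Hillside→Forest)·P(Forest→Hillside)
  = 0.4×0.3 + 0.35×0.35 + 0.25×0.35
  = 0.1200 + 0.1225 + 0.0875 = 0.3300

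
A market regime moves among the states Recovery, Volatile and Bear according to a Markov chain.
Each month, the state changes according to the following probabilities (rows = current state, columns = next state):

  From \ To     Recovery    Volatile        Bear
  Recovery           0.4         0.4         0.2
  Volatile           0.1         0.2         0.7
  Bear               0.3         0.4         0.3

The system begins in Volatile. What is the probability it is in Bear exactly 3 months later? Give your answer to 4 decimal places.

0.4170

Propagate the distribution vector 3 months from Volatile.
After 0 months: (0.0000, 1.0000, 0.0000)
After 1 month: (0.1000, 0.2000, 0.7000)
After 2 months: (0.2700, 0.3600, 0.3700)
After 3 months: (0.2550, 0.3280, 0.4170)
P(in Bear after 3 months) = 0.4170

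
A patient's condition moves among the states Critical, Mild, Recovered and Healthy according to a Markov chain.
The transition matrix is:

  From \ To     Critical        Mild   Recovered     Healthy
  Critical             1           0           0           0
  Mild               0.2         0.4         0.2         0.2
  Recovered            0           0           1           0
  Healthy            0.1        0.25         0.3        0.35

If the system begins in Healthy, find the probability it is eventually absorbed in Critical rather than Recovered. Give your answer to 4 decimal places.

Let h(s) be the probability of absorption at Critical starting from transient state s. Then h(Critical) = 1 and h(Recovered) = 0. By first-step analysis:
h(Mild) = 0.2·1 + 0.4·h(Mild) + 0.2·0 + 0.2·h(Healthy)
h(Healthy) = 0.1·1 + 0.25·h(Mild) + 0.3·0 + 0.35·h(Healthy)
Solving: h(Mild) = 0.4412, h(Healthy) = 0.3235.
Starting from Healthy, the probability is 0.3235.

0.3235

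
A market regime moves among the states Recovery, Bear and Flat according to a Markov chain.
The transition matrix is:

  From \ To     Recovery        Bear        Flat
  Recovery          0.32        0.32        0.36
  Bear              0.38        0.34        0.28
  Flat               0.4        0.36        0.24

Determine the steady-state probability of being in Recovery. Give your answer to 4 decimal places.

0.3641

Let the stationary distribution be π with π = πP and π_1 + π_2 + π_3 = 1.
π_1 = 0.32·π_1 + 0.38·π_2 + 0.4·π_3
π_2 = 0.32·π_1 + 0.34·π_2 + 0.36·π_3
Solving with the normalization constraint gives π = (0.3641, 0.3387, 0.2972).
So the stationary probability of Recovery is 0.3641.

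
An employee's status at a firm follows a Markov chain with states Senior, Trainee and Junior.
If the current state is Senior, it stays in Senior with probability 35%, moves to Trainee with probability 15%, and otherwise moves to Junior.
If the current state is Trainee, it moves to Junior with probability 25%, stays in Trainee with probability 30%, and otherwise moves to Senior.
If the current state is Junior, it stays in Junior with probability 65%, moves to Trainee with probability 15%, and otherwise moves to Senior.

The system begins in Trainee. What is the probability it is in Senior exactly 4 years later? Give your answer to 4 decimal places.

Propagate the distribution vector 4 years from Trainee.
After 0 years: (0.0000, 1.0000, 0.0000)
After 1 year: (0.4500, 0.3000, 0.2500)
After 2 years: (0.3425, 0.1950, 0.4625)
After 3 years: (0.3001, 0.1793, 0.5206)
After 4 years: (0.2898, 0.1769, 0.5333)
P(in Senior after 4 years) = 0.2898

0.2898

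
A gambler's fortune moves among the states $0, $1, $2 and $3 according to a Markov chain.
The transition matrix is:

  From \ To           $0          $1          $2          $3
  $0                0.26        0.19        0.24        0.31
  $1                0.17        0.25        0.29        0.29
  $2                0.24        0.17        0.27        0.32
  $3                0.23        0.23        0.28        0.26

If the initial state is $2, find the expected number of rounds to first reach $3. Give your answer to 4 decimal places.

Let t(s) be the expected number of rounds to first reach $3 from state s, with t($3) = 0. Conditioning on the first round:
t($0) = 1 + 0.26·t($0) + 0.19·t($1) + 0.24·t($2)
t($1) = 1 + 0.17·t($0) + 0.25·t($1) + 0.29·t($2)
t($2) = 1 + 0.24·t($0) + 0.17·t($1) + 0.27·t($2)
Solving: t($0) = 3.2400, t($1) = 3.3071, t($2) = 3.2052.
Expected rounds from $2 to $3: 3.2052.

3.2052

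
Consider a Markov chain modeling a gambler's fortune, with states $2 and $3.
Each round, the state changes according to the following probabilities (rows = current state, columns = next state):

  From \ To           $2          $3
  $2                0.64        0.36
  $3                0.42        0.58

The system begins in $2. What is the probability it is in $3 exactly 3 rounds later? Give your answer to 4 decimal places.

Propagate the distribution vector 3 rounds from $2.
After 0 rounds: (1.0000, 0.0000)
After 1 round: (0.6400, 0.3600)
After 2 rounds: (0.5608, 0.4392)
After 3 rounds: (0.5434, 0.4566)
P(in $3 after 3 rounds) = 0.4566

0.4566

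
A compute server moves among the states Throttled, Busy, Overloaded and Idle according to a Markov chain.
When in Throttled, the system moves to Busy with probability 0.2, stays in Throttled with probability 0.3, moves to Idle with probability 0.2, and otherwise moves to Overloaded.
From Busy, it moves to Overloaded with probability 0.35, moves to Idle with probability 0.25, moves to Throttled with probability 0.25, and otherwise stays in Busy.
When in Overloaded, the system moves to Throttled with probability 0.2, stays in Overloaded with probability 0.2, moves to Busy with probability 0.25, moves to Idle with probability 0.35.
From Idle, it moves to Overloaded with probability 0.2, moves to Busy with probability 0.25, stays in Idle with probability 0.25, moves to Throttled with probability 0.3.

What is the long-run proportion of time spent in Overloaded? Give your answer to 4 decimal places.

0.2586

Let the stationary distribution be π with π = πP and π_1 + π_2 + π_3 + π_4 = 1.
π_1 = 0.3·π_1 + 0.25·π_2 + 0.2·π_3 + 0.3·π_4
π_2 = 0.2·π_1 + 0.15·π_2 + 0.25·π_3 + 0.25·π_4
π_3 = 0.3·π_1 + 0.35·π_2 + 0.2·π_3 + 0.2·π_4
Solving with the normalization constraint gives π = (0.2634, 0.2153, 0.2586, 0.2627).
So the stationary probability of Overloaded is 0.2586.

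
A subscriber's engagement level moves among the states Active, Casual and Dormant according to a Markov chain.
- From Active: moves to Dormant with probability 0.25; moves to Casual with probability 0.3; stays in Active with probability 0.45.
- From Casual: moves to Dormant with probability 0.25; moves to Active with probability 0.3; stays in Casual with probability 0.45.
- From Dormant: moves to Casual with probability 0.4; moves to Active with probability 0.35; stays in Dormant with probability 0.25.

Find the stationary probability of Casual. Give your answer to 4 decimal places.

0.3824

Let the stationary distribution be π with π = πP and π_1 + π_2 + π_3 = 1.
π_1 = 0.45·π_1 + 0.3·π_2 + 0.35·π_3
π_2 = 0.3·π_1 + 0.45·π_2 + 0.4·π_3
Solving with the normalization constraint gives π = (0.3676, 0.3824, 0.2500).
So the stationary probability of Casual is 0.3824.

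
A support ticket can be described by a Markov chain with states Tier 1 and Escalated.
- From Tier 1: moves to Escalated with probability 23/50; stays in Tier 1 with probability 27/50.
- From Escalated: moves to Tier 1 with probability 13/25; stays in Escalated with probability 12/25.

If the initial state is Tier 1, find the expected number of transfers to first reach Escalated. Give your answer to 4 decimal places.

Let t(s) be the expected number of transfers to first reach Escalated from state s, with t(Escalated) = 0. Conditioning on the first transfer:
t(Tier 1) = 1 + 0.54·t(Tier 1)
Solving: t(Tier 1) = 2.1739.
Expected transfers from Tier 1 to Escalated: 2.1739.

2.1739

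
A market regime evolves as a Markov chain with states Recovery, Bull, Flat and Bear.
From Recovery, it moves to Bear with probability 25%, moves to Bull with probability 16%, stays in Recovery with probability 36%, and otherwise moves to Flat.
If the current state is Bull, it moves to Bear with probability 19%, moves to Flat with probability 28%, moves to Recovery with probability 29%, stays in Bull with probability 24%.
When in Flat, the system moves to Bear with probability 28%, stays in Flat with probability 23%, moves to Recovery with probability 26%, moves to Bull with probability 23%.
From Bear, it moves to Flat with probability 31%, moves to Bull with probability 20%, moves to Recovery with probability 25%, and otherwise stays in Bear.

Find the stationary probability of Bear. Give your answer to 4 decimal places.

Let the stationary distribution be π with π = πP and π_1 + π_2 + π_3 + π_4 = 1.
π_1 = 0.36·π_1 + 0.29·π_2 + 0.26·π_3 + 0.25·π_4
π_2 = 0.16·π_1 + 0.24·π_2 + 0.23·π_3 + 0.2·π_4
π_3 = 0.23·π_1 + 0.28·π_2 + 0.23·π_3 + 0.31·π_4
Solving with the normalization constraint gives π = (0.2930, 0.2042, 0.2597, 0.2431).
So the stationary probability of Bear is 0.2431.

0.2431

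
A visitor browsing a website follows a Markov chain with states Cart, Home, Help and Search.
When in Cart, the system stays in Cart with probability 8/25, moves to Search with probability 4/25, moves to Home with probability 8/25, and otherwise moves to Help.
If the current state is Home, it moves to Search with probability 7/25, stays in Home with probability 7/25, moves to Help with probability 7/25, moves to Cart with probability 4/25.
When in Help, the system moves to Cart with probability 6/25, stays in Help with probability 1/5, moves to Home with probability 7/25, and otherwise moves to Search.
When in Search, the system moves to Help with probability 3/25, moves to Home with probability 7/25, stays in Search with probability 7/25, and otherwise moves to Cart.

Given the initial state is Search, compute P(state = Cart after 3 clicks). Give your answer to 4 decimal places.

0.2572

Propagate the distribution vector 3 clicks from Search.
After 0 clicks: (0.0000, 0.0000, 0.0000, 1.0000)
After 1 click: (0.3200, 0.2800, 0.1200, 0.2800)
After 2 clicks: (0.2656, 0.2928, 0.2000, 0.2416)
After 3 clicks: (0.2572, 0.2906, 0.2041, 0.2481)
P(in Cart after 3 clicks) = 0.2572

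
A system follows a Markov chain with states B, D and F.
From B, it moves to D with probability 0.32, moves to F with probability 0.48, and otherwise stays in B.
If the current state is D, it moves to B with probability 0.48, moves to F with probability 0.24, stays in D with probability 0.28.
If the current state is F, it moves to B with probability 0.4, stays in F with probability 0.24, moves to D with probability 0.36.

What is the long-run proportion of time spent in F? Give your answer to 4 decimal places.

0.3251

Let the stationary distribution be π with π = πP and π_1 + π_2 + π_3 = 1.
π_1 = 0.2·π_1 + 0.48·π_2 + 0.4·π_3
π_2 = 0.32·π_1 + 0.28·π_2 + 0.36·π_3
Solving with the normalization constraint gives π = (0.3547, 0.3202, 0.3251).
So the stationary probability of F is 0.3251.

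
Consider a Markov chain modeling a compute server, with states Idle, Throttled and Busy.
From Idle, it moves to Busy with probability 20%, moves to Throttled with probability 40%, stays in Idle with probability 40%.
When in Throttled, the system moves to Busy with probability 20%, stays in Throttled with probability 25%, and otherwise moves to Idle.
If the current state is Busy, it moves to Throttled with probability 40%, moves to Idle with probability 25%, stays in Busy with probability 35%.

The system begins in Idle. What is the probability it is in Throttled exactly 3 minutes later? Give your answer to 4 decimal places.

Propagate the distribution vector 3 minutes from Idle.
After 0 minutes: (1.0000, 0.0000, 0.0000)
After 1 minute: (0.4000, 0.4000, 0.2000)
After 2 minutes: (0.4300, 0.3400, 0.2300)
After 3 minutes: (0.4165, 0.3490, 0.2345)
P(in Throttled after 3 minutes) = 0.3490

0.3490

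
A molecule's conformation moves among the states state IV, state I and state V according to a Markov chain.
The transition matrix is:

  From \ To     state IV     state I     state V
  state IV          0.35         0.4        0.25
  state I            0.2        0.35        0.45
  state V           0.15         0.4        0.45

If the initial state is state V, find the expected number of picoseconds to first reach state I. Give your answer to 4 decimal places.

2.5000

Let t(s) be the expected number of picoseconds to first reach state I from state s, with t(state I) = 0. Conditioning on the first picosecond:
t(state IV) = 1 + 0.35·t(state IV) + 0.25·t(state V)
t(state V) = 1 + 0.15·t(state IV) + 0.45·t(state V)
Solving: t(state IV) = 2.5000, t(state V) = 2.5000.
Expected picoseconds from state V to state I: 2.5000.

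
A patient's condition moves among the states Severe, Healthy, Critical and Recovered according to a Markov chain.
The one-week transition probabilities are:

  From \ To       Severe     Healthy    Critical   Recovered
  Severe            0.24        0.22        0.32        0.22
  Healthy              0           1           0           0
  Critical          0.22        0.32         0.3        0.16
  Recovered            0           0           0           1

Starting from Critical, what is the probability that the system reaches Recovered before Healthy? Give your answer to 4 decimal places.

0.3683

Let h(s) be the probability of absorption at Recovered starting from transient state s. Then h(Recovered) = 1 and h(Healthy) = 0. By first-step analysis:
h(Severe) = 0.24·h(Severe) + 0.22·0 + 0.32·h(Critical) + 0.22·1
h(Critical) = 0.22·h(Severe) + 0.32·0 + 0.3·h(Critical) + 0.16·1
Solving: h(Severe) = 0.4445, h(Critical) = 0.3683.
Starting from Critical, the probability is 0.3683.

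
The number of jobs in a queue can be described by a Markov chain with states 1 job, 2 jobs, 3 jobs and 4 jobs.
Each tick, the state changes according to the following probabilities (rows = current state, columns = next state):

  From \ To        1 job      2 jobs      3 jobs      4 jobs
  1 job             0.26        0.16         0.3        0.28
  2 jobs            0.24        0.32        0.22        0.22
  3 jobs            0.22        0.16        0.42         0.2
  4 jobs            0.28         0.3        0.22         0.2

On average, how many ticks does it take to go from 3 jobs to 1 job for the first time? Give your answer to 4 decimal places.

4.2237

Let t(s) be the expected number of ticks to first reach 1 job from state s, with t(1 job) = 0. Conditioning on the first tick:
t(2 jobs) = 1 + 0.32·t(2 jobs) + 0.22·t(3 jobs) + 0.22·t(4 jobs)
t(3 jobs) = 1 + 0.16·t(2 jobs) + 0.42·t(3 jobs) + 0.2·t(4 jobs)
t(4 jobs) = 1 + 0.3·t(2 jobs) + 0.22·t(3 jobs) + 0.2·t(4 jobs)
Solving: t(2 jobs) = 4.1167, t(3 jobs) = 4.2237, t(4 jobs) = 3.9553.
Expected ticks from 3 jobs to 1 job: 4.2237.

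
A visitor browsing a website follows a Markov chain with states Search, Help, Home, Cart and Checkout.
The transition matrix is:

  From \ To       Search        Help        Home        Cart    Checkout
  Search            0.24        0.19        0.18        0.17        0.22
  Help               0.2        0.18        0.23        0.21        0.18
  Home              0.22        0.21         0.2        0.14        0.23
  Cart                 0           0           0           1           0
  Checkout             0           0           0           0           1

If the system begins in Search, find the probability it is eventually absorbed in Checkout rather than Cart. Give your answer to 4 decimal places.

Let h(s) be the probability of absorption at Checkout starting from transient state s. Then h(Checkout) = 1 and h(Cart) = 0. By first-step analysis:
h(Search) = 0.24·h(Search) + 0.19·h(Help) + 0.18·h(Home) + 0.17·0 + 0.22·1
h(Help) = 0.2·h(Search) + 0.18·h(Help) + 0.23·h(Home) + 0.21·0 + 0.18·1
h(Home) = 0.22·h(Search) + 0.21·h(Help) + 0.2·h(Home) + 0.14·0 + 0.23·1
Solving: h(Search) = 0.5549, h(Help) = 0.5163, h(Home) = 0.5756.
Starting from Search, the probability is 0.5549.

0.5549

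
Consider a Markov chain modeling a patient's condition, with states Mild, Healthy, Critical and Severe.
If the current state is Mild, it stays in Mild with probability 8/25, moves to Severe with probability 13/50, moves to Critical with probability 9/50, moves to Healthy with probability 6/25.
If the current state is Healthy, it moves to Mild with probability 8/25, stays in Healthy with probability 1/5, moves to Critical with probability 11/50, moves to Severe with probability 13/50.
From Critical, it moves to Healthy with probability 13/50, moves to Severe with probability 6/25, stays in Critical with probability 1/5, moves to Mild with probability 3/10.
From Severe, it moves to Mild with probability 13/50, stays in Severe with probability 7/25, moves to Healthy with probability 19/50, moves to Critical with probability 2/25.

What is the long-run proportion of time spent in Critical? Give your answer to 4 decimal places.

Let the stationary distribution be π with π = πP and π_1 + π_2 + π_3 + π_4 = 1.
π_1 = 0.32·π_1 + 0.32·π_2 + 0.3·π_3 + 0.26·π_4
π_2 = 0.24·π_1 + 0.2·π_2 + 0.26·π_3 + 0.38·π_4
π_3 = 0.18·π_1 + 0.22·π_2 + 0.2·π_3 + 0.08·π_4
Solving with the normalization constraint gives π = (0.3009, 0.2693, 0.1679, 0.2619).
So the stationary probability of Critical is 0.1679.

0.1679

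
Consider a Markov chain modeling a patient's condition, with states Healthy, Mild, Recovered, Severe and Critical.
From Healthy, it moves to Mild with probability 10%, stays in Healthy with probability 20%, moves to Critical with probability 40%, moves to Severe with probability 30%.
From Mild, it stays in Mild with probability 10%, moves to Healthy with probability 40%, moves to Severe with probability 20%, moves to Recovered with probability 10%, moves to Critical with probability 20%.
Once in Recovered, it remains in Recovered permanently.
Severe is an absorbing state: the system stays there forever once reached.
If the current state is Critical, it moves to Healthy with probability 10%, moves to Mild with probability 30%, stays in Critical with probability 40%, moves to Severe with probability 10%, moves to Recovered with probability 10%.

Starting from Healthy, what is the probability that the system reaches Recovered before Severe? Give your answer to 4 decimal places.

Let h(s) be the probability of absorption at Recovered starting from transient state s. Then h(Recovered) = 1 and h(Severe) = 0. By first-step analysis:
h(Healthy) = 0.2·h(Healthy) + 0.1·h(Mild) + 0.3·0 + 0.4·h(Critical)
h(Mild) = 0.4·h(Healthy) + 0.1·h(Mild) + 0.1·1 + 0.2·0 + 0.2·h(Critical)
h(Critical) = 0.1·h(Healthy) + 0.3·h(Mild) + 0.1·1 + 0.1·0 + 0.4·h(Critical)
Solving: h(Healthy) = 0.2044, h(Mild) = 0.2774, h(Critical) = 0.3394.
Starting from Healthy, the probability is 0.2044.

0.2044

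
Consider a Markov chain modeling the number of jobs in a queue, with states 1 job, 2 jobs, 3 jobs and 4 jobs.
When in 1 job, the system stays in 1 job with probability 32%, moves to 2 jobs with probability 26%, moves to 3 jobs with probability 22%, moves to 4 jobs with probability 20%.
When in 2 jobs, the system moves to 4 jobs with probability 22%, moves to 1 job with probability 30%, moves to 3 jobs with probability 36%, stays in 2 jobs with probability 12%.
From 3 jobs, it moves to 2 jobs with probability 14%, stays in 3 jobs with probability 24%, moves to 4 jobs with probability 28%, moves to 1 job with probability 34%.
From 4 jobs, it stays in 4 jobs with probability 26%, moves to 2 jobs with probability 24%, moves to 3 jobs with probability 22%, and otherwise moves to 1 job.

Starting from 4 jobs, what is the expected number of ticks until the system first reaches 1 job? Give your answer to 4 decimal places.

3.3450

Let t(s) be the expected number of ticks to first reach 1 job from state s, with t(1 job) = 0. Conditioning on the first tick:
t(2 jobs) = 1 + 0.12·t(2 jobs) + 0.36·t(3 jobs) + 0.22·t(4 jobs)
t(3 jobs) = 1 + 0.14·t(2 jobs) + 0.24·t(3 jobs) + 0.28·t(4 jobs)
t(4 jobs) = 1 + 0.24·t(2 jobs) + 0.22·t(3 jobs) + 0.26·t(4 jobs)
Solving: t(2 jobs) = 3.2608, t(3 jobs) = 3.1488, t(4 jobs) = 3.3450.
Expected ticks from 4 jobs to 1 job: 3.3450.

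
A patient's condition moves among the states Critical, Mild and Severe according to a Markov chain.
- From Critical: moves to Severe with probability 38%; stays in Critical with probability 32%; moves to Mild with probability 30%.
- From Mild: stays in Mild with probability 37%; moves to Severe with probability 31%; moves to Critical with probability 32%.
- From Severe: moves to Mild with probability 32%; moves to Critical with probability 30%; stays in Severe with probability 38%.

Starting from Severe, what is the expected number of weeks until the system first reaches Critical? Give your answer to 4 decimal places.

Let t(s) be the expected number of weeks to first reach Critical from state s, with t(Critical) = 0. Conditioning on the first week:
t(Mild) = 1 + 0.37·t(Mild) + 0.31·t(Severe)
t(Severe) = 1 + 0.32·t(Mild) + 0.38·t(Severe)
Solving: t(Mild) = 3.1915, t(Severe) = 3.2601.
Expected weeks from Severe to Critical: 3.2601.

3.2601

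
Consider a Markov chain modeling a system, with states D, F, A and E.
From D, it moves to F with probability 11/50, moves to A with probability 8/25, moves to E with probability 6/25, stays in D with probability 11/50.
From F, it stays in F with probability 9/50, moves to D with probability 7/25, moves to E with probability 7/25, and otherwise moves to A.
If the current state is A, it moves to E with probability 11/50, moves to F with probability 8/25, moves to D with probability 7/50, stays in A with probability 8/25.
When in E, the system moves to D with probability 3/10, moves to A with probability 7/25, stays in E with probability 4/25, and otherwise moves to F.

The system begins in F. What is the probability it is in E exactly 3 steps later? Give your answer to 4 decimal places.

0.2265

Propagate the distribution vector 3 steps from F.
After 0 steps: (0.0000, 1.0000, 0.0000, 0.0000)
After 1 step: (0.2800, 0.1800, 0.2600, 0.2800)
After 2 steps: (0.2324, 0.2500, 0.2980, 0.2196)
After 3 steps: (0.2287, 0.2486, 0.2962, 0.2265)
P(in E after 3 steps) = 0.2265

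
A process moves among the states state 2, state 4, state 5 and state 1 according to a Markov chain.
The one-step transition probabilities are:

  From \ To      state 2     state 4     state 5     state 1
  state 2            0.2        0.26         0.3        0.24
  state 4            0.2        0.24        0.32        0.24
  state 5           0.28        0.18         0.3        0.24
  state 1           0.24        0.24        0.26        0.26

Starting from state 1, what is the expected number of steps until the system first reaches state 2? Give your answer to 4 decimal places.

Let t(s) be the expected number of steps to first reach state 2 from state s, with t(state 2) = 0. Conditioning on the first step:
t(state 4) = 1 + 0.24·t(state 4) + 0.32·t(state 5) + 0.24·t(state 1)
t(state 5) = 1 + 0.18·t(state 4) + 0.3·t(state 5) + 0.24·t(state 1)
t(state 1) = 1 + 0.24·t(state 4) + 0.26·t(state 5) + 0.26·t(state 1)
Solving: t(state 4) = 4.2782, t(state 5) = 3.9427, t(state 1) = 4.1242.
Expected steps from state 1 to state 2: 4.1242.

4.1242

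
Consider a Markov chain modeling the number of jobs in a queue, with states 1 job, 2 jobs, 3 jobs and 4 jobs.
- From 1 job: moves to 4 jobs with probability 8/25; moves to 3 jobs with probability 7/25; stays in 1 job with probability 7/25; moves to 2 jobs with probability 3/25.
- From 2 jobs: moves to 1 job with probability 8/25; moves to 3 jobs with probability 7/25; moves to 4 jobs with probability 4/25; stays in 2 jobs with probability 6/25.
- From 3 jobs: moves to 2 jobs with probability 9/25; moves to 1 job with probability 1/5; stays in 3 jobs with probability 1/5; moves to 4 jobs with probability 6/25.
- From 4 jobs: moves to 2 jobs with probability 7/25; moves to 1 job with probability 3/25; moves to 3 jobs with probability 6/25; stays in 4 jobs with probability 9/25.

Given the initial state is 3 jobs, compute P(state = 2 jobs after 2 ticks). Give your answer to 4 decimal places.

Propagate the distribution vector 2 ticks from 3 jobs.
After 0 ticks: (0.0000, 0.0000, 1.0000, 0.0000)
After 1 tick: (0.2000, 0.3600, 0.2000, 0.2400)
After 2 ticks: (0.2400, 0.2496, 0.2544, 0.2560)
P(in 2 jobs after 2 ticks) = 0.2496

0.2496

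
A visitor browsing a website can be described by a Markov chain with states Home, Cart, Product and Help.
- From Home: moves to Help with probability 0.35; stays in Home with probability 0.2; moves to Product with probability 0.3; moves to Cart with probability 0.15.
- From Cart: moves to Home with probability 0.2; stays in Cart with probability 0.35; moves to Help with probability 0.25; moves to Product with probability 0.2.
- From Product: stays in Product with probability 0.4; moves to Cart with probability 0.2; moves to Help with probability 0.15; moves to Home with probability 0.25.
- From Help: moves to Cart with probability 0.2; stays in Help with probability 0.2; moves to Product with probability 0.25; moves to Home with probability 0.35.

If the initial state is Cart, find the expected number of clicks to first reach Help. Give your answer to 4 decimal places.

Let t(s) be the expected number of clicks to first reach Help from state s, with t(Help) = 0. Conditioning on the first click:
t(Home) = 1 + 0.2·t(Home) + 0.15·t(Cart) + 0.3·t(Product)
t(Cart) = 1 + 0.2·t(Home) + 0.35·t(Cart) + 0.2·t(Product)
t(Product) = 1 + 0.25·t(Home) + 0.2·t(Cart) + 0.4·t(Product)
Solving: t(Home) = 3.7419, t(Cart) = 4.1032, t(Product) = 4.5935.
Expected clicks from Cart to Help: 4.1032.

4.1032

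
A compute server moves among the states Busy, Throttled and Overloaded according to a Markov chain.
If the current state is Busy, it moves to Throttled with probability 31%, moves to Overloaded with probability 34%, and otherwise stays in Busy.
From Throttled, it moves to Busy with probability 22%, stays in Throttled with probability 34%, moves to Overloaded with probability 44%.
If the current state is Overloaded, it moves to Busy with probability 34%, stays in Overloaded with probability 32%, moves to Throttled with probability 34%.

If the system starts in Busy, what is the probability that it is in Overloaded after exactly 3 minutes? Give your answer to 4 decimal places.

Propagate the distribution vector 3 minutes from Busy.
After 0 minutes: (1.0000, 0.0000, 0.0000)
After 1 minute: (0.3500, 0.3100, 0.3400)
After 2 minutes: (0.3063, 0.3295, 0.3642)
After 3 minutes: (0.3035, 0.3308, 0.3657)
P(in Overloaded after 3 minutes) = 0.3657

0.3657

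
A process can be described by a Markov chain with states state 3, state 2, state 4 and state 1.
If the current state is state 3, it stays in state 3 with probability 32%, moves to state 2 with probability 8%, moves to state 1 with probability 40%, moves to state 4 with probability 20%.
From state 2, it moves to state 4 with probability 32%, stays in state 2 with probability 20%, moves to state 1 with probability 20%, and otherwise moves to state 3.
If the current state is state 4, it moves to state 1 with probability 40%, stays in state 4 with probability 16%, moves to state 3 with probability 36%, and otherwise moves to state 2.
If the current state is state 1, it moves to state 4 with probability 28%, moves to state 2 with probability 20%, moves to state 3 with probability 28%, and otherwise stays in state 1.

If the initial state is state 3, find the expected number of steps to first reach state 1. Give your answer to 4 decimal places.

Let t(s) be the expected number of steps to first reach state 1 from state s, with t(state 1) = 0. Conditioning on the first step:
t(state 3) = 1 + 0.32·t(state 3) + 0.08·t(state 2) + 0.2·t(state 4)
t(state 2) = 1 + 0.28·t(state 3) + 0.2·t(state 2) + 0.32·t(state 4)
t(state 4) = 1 + 0.36·t(state 3) + 0.08·t(state 2) + 0.16·t(state 4)
Solving: t(state 3) = 2.6190, t(state 2) = 3.2143, t(state 4) = 2.6190.
Expected steps from state 3 to state 1: 2.6190.

2.6190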